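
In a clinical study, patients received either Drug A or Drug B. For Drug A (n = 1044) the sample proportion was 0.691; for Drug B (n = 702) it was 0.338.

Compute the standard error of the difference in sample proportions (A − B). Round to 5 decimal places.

0.02287

Each SE is √(p̂(1−p̂)/n): √(0.6910·0.3090/1044) = 0.01430 and √(0.3380·0.6620/702) = 0.01785.
SE(p̂₁ − p̂₂) = √(SE₁² + SE₂²) = √(0.00020449 + 0.0003186225) = 0.02287, since the two samples are independent.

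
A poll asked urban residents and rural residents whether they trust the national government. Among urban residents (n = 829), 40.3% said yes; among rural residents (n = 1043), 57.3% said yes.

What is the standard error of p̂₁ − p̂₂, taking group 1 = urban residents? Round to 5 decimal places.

The two standard errors are √(0.4030×0.5970/829) = 0.01704 and √(0.5730×0.4270/1043) = 0.01532.
Because the samples are independent, SE_diff = √(0.01704² + 0.01532²) = 0.02291.

0.02291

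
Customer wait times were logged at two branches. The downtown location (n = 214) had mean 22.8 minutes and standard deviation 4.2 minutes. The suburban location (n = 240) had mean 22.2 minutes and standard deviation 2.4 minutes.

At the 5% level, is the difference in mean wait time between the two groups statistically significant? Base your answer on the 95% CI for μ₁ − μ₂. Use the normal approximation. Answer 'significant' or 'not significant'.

Per-group SEs: s₁/√n₁ = 4.2/√214 = 0.2871, s₂/√n₂ = 2.4/√240 = 0.1549.
Unpooled SE of the difference: √(0.08242641 + 0.02399401) = 0.3262.
Margin of error = z* · SE = 1.960 × 0.3262 = 0.6394.
x̄₁ − x̄₂ = 22.8 − 22.2 = 0.6000.
CI: 0.6000 ± 0.6394 = (-0.0394, 1.2394).
The interval (-0.0394, 1.2394) contains 0, so the difference is not significant.

not significant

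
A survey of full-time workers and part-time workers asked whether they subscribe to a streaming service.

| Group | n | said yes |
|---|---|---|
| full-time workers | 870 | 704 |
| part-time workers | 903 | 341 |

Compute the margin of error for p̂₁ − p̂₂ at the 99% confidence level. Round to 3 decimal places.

Sample proportions: 704/870 = 0.8092, 341/903 = 0.3776.
Each SE is √(p̂(1−p̂)/n): √(0.8092·0.1908/870) = 0.01332 and √(0.3776·0.6224/903) = 0.01613.
SE(p̂₁ − p̂₂) = √(SE₁² + SE₂²) = √(0.0001774224 + 0.0002601769) = 0.02092, since the two samples are independent.
At 99% confidence z* = 2.576; margin = 2.576 × 0.02092 = 0.05389.

0.054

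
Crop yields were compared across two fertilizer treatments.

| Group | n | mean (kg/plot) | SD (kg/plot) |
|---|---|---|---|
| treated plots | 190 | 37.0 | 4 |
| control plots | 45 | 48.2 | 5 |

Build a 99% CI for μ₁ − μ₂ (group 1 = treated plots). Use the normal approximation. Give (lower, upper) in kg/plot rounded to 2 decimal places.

(-13.26, -9.14)

Standard errors of each mean: 4/√190 = 0.2902 and 5/√45 = 0.7454.
SE(x̄₁ − x̄₂) = √(0.2902² + 0.7454²) = 0.7999 for independent samples with unequal variances.
With z* = 2.576, the margin is 2.576 × 0.7999 = 2.0605.
x̄₁ − x̄₂ = 37.0 − 48.2 = -11.2000; the interval is -11.2000 ± 2.0605 = (-13.26, -9.14).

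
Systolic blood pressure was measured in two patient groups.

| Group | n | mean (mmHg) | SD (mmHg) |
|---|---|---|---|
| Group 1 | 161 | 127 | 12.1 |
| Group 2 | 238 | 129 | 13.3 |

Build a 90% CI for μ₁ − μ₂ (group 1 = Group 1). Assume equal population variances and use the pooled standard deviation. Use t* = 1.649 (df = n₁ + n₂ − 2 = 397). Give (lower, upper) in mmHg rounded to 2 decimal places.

(-4.16, 0.16)

Pooled variance s_p² = [160·12.1² + 237·13.3²] / (161+238−2) = 164.6059, so s_p = 12.8299.
SE_diff = s_p·√(1/n₁ + 1/n₂) = 12.8299·√(1/161 + 1/238) = 1.3092.
t* = 1.649; margin = 1.649 × 1.3092 = 2.1589.
Difference = 127 − 129 = -2.0000.
-2.0000 ± 2.1589 → (-4.16, 0.16).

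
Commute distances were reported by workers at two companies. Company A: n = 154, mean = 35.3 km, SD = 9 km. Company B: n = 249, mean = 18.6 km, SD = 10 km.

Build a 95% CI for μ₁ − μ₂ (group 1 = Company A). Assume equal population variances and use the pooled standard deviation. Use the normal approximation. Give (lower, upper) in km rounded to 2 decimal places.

(14.76, 18.64)

s_p = √[((n₁−1)s₁² + (n₂−1)s₂²)/(n₁+n₂−2)] = √[(153·9² + 248·10²)/401] = 9.6307.
SE = 9.6307·√(1/154 + 1/249) = 0.9873.
With z* = 1.960, margin = 1.960 × 0.9873 = 1.9351.
x̄₁ − x̄₂ = 35.3 − 18.6 = 16.7000; interval 16.7000 ± 1.9351 = (14.76, 18.64).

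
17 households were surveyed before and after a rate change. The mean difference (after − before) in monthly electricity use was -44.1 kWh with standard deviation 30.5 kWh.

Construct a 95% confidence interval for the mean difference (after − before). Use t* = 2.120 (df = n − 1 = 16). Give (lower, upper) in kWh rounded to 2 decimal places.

This is a matched-pairs design, so SE = s_d/√n = 30.5/√17 = 7.3973.
Margin = 2.120 × 7.3973 = 15.6823; the interval is -44.1 ± 15.6823 = (-59.78, -28.42).

(-59.78, -28.42)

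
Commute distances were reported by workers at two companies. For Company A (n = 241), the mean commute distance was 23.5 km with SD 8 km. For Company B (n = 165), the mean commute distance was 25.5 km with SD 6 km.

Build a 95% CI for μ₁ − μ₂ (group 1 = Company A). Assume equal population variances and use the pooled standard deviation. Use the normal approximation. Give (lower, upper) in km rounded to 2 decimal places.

(-3.44, -0.56)

s_p = √[((n₁−1)s₁² + (n₂−1)s₂²)/(n₁+n₂−2)] = √[(240·8² + 164·6²)/404] = 7.2549.
SE = 7.2549·√(1/241 + 1/165) = 0.7331.
With z* = 1.960, margin = 1.960 × 0.7331 = 1.4369.
x̄₁ − x̄₂ = 23.5 − 25.5 = -2.0000; interval -2.0000 ± 1.4369 = (-3.44, -0.56).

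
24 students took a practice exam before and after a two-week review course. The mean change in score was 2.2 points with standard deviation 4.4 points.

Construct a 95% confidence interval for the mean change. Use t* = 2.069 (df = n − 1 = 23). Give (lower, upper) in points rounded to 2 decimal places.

(0.34, 4.06)

This is a matched-pairs design, so SE = s_d/√n = 4.4/√24 = 0.8981.
Margin = 2.069 × 0.8981 = 1.8582; the interval is 2.2 ± 1.8582 = (0.34, 4.06).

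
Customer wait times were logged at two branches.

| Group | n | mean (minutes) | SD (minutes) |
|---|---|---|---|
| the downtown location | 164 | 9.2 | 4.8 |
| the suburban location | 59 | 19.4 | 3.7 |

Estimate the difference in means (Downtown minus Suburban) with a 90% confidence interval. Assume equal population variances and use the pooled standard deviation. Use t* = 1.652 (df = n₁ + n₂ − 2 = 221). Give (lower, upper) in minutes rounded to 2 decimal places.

Pooled variance s_p² = [163·4.8² + 58·3.7²] / (164+59−2) = 20.5862, so s_p = 4.5372.
SE_diff = s_p·√(1/n₁ + 1/n₂) = 4.5372·√(1/164 + 1/59) = 0.6888.
t* = 1.652; margin = 1.652 × 0.6888 = 1.1379.
Difference = 9.2 − 19.4 = -10.2000.
-10.2000 ± 1.1379 → (-11.34, -9.06).

(-11.34, -9.06)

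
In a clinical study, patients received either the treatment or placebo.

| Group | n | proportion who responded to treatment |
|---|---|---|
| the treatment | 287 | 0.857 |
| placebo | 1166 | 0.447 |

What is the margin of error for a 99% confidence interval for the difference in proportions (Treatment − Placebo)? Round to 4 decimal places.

0.0651

SE₁ = √(p̂₁(1−p̂₁)/n₁) = √(0.8570·0.1430/287) = 0.02066; SE₂ = √(0.4470·0.5530/1166) = 0.01456.
Independent samples: SE of the difference = √(SE₁² + SE₂²) = √(0.0004268356 + 0.0002119936) = 0.02528.
z* for 99% confidence is 2.576, so the margin of error is 2.576 × 0.02528 = 0.06512.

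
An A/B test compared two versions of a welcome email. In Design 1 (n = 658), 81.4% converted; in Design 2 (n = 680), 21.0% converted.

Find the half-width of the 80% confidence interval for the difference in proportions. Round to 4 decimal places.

0.0279

Each SE is √(p̂(1−p̂)/n): √(0.8140·0.1860/658) = 0.01517 and √(0.2100·0.7900/680) = 0.01562.
SE(p̂₁ − p̂₂) = √(SE₁² + SE₂²) = √(0.0002301289 + 0.0002439844) = 0.02177, since the two samples are independent.
At 80% confidence z* = 1.282; margin = 1.282 × 0.02177 = 0.02791.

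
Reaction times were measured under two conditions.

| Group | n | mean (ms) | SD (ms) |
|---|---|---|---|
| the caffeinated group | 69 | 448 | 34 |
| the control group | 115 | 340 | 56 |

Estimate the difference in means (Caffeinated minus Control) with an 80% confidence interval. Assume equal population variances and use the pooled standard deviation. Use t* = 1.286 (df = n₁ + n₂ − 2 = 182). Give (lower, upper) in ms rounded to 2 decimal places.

s_p = √[((n₁−1)s₁² + (n₂−1)s₂²)/(n₁+n₂−2)] = √[(68·34² + 114·56²)/182] = 48.9512.
SE = 48.9512·√(1/69 + 1/115) = 7.4542.
With t* = 1.286, margin = 1.286 × 7.4542 = 9.5861.
x̄₁ − x̄₂ = 448 − 340 = 108.0000; interval 108.0000 ± 9.5861 = (98.41, 117.59).

(98.41, 117.59)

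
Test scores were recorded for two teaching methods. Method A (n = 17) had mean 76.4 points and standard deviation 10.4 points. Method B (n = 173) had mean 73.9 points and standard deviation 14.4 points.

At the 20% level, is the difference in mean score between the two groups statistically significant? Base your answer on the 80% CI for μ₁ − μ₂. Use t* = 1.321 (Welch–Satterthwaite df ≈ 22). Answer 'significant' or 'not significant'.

not significant

Per-group SEs: s₁/√n₁ = 10.4/√17 = 2.5224, s₂/√n₂ = 14.4/√173 = 1.0948.
Unpooled SE of the difference: √(6.36250176 + 1.19858704) = 2.7497.
Margin of error = t* · SE = 1.321 × 2.7497 = 3.6324.
x̄₁ − x̄₂ = 76.4 − 73.9 = 2.5000.
CI: 2.5000 ± 3.6324 = (-1.1324, 6.1324).
The interval (-1.1324, 6.1324) contains 0, so the difference is not significant.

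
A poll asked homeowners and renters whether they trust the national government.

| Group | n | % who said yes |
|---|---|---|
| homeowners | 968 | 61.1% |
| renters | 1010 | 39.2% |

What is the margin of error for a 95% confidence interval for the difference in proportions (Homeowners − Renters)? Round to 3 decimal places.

Each SE is √(p̂(1−p̂)/n): √(0.6110·0.3890/968) = 0.01567 and √(0.3920·0.6080/1010) = 0.01536.
SE(p̂₁ − p̂₂) = √(SE₁² + SE₂²) = √(0.0002455489 + 0.0002359296) = 0.02194, since the two samples are independent.
At 95% confidence z* = 1.960; margin = 1.960 × 0.02194 = 0.04300.

0.043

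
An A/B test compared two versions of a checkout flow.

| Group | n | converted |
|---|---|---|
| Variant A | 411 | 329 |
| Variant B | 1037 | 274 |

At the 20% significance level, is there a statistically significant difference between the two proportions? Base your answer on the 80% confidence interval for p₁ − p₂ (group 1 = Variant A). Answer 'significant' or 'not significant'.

Sample proportions: 329/411 = 0.8005, 274/1037 = 0.2642.
Each SE is √(p̂(1−p̂)/n): √(0.8005·0.1995/411) = 0.01971 and √(0.2642·0.7358/1037) = 0.01369.
SE(p̂₁ − p̂₂) = √(SE₁² + SE₂²) = √(0.0003884841 + 0.0001874161) = 0.02400, since the two samples are independent.
At 80% confidence z* = 1.282; margin = 1.282 × 0.02400 = 0.03077.
The difference is 0.8005 − 0.2642 = 0.5363, so the interval is 0.5363 ± 0.03077 = (0.50553, 0.56707).
The interval (0.50553, 0.56707) does not contain 0, so the difference is significant.

significant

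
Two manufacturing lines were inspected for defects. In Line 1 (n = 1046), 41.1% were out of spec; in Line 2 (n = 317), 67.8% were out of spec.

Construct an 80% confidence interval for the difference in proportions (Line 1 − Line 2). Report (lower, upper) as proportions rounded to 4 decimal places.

Each SE is √(p̂(1−p̂)/n): √(0.4110·0.5890/1046) = 0.01521 and √(0.6780·0.3220/317) = 0.02624.
SE(p̂₁ − p̂₂) = √(SE₁² + SE₂²) = √(0.0002313441 + 0.0006885376) = 0.03033, since the two samples are independent.
At 80% confidence z* = 1.282; margin = 1.282 × 0.03033 = 0.03888.
The difference is 0.4110 − 0.6780 = -0.2670, so the interval is -0.2670 ± 0.03888 = (-0.3059, -0.2281).

(-0.3059, -0.2281)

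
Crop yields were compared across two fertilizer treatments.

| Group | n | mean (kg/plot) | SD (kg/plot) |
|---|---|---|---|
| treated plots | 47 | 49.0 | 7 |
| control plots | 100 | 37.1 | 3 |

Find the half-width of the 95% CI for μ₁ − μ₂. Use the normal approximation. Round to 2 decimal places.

SE₁ = s₁/√n₁ = 7/√47 = 1.0211; SE₂ = 3/√100 = 0.3000.
Independent samples, unequal variances: SE_diff = √(SE₁² + SE₂²) = √(1.04264521 + 0.09) = 1.0643.
z* = 1.960, so margin of error = 1.960 × 1.0643 = 2.0860.

2.09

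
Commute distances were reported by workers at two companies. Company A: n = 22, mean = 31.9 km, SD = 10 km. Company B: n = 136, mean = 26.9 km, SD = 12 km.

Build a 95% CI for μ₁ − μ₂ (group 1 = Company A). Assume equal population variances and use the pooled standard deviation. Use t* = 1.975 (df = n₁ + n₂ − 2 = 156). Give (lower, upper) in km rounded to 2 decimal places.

s_p = √[((n₁−1)s₁² + (n₂−1)s₂²)/(n₁+n₂−2)] = √[(21·10² + 135·12²)/156] = 11.7506.
SE = 11.7506·√(1/22 + 1/136) = 2.7003.
With t* = 1.975, margin = 1.975 × 2.7003 = 5.3331.
x̄₁ − x̄₂ = 31.9 − 26.9 = 5.0000; interval 5.0000 ± 5.3331 = (-0.33, 10.33).

(-0.33, 10.33)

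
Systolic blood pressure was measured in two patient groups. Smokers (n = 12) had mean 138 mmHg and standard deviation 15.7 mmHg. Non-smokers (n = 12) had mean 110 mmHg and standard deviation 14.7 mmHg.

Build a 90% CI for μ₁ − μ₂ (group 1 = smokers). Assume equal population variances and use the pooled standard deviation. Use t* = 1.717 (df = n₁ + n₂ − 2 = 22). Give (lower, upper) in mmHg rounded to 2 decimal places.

s_p = √[((n₁−1)s₁² + (n₂−1)s₂²)/(n₁+n₂−2)] = √[(11·15.7² + 11·14.7²)/22] = 15.2082.
SE = 15.2082·√(1/12 + 1/12) = 6.2087.
With t* = 1.717, margin = 1.717 × 6.2087 = 10.6603.
x̄₁ − x̄₂ = 138 − 110 = 28.0000; interval 28.0000 ± 10.6603 = (17.34, 38.66).

(17.34, 38.66)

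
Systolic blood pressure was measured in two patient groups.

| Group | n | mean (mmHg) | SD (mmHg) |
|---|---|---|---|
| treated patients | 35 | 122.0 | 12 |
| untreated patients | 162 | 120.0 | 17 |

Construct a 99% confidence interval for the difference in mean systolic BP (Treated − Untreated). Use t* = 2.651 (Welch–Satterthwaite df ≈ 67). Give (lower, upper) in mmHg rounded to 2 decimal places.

(-4.44, 8.44)

Per-group SEs: s₁/√n₁ = 12/√35 = 2.0284, s₂/√n₂ = 17/√162 = 1.3356.
Unpooled SE of the difference: √(4.11440656 + 1.78382736) = 2.4286.
Margin of error = t* · SE = 2.651 × 2.4286 = 6.4382.
x̄₁ − x̄₂ = 122.0 − 120.0 = 2.0000.
CI: 2.0000 ± 6.4382 = (-4.44, 8.44).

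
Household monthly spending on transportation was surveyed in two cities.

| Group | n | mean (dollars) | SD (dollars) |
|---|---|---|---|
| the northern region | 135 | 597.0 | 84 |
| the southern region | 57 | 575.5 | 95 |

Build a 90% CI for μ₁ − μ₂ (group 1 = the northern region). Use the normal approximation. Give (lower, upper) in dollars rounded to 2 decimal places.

(-2.37, 45.37)

Per-group SEs: s₁/√n₁ = 84/√135 = 7.2296, s₂/√n₂ = 95/√57 = 12.5831.
Unpooled SE of the difference: √(52.26711616 + 158.33440561) = 14.5121.
Margin of error = z* · SE = 1.645 × 14.5121 = 23.8724.
x̄₁ − x̄₂ = 597.0 − 575.5 = 21.5000.
CI: 21.5000 ± 23.8724 = (-2.37, 45.37).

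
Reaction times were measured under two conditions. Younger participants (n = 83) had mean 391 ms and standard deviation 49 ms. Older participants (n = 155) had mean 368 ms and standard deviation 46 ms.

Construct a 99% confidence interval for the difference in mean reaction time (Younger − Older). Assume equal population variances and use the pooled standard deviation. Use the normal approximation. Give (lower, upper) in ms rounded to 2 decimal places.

s_p = √[((n₁−1)s₁² + (n₂−1)s₂²)/(n₁+n₂−2)] = √[(82·49² + 154·46²)/236] = 47.0641.
SE = 47.0641·√(1/83 + 1/155) = 6.4014.
With z* = 2.576, margin = 2.576 × 6.4014 = 16.4900.
x̄₁ − x̄₂ = 391 − 368 = 23.0000; interval 23.0000 ± 16.4900 = (6.51, 39.49).

(6.51, 39.49)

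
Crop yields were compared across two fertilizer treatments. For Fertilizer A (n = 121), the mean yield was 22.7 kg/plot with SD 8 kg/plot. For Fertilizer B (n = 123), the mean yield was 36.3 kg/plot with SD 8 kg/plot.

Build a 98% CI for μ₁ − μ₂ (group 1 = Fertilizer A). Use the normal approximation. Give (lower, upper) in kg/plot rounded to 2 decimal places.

(-15.98, -11.22)

SE₁ = s₁/√n₁ = 8/√121 = 0.7273; SE₂ = 8/√123 = 0.7213.
Independent samples, unequal variances: SE_diff = √(SE₁² + SE₂²) = √(0.52896529 + 0.52027369) = 1.0243.
z* = 2.326, so margin of error = 2.326 × 1.0243 = 2.3825.
Difference in means = 22.7 − 36.3 = -13.6000.
-13.6000 ± 2.3825 → (-15.98, -11.22).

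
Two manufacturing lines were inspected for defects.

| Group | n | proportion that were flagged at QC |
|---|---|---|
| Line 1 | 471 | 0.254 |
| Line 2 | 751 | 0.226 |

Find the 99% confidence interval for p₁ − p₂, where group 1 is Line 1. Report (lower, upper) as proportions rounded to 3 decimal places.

(-0.037, 0.093)

SE₁ = √(p̂₁(1−p̂₁)/n₁) = √(0.2540·0.7460/471) = 0.02006; SE₂ = √(0.2260·0.7740/751) = 0.01526.
Independent samples: SE of the difference = √(SE₁² + SE₂²) = √(0.0004024036 + 0.0002328676) = 0.02520.
z* for 99% confidence is 2.576, so the margin of error is 2.576 × 0.02520 = 0.06492.
Point estimate p̂₁ − p̂₂ = 0.2540 − 0.2260 = 0.0280.
0.0280 ± 0.06492 → (-0.037, 0.093).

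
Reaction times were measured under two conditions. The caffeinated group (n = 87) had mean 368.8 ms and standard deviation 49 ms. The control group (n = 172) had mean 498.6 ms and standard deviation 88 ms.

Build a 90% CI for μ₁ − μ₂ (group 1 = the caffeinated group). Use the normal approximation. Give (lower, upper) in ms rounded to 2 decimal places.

SE₁ = s₁/√n₁ = 49/√87 = 5.2534; SE₂ = 88/√172 = 6.7099.
Independent samples, unequal variances: SE_diff = √(SE₁² + SE₂²) = √(27.59821156 + 45.02275801) = 8.5218.
z* = 1.645, so margin of error = 1.645 × 8.5218 = 14.0184.
Difference in means = 368.8 − 498.6 = -129.8000.
-129.8000 ± 14.0184 → (-143.82, -115.78).

(-143.82, -115.78)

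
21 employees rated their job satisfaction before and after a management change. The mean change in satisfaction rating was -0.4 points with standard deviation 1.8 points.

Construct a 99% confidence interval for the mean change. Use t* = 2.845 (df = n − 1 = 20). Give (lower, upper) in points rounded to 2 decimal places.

(-1.52, 0.72)

Paired design: SE = s_d/√n = 1.8/√21 = 0.3928.
t* = 2.845; margin of error = 2.845 × 0.3928 = 1.1175.
-0.4 ± 1.1175 → (-1.52, 0.72).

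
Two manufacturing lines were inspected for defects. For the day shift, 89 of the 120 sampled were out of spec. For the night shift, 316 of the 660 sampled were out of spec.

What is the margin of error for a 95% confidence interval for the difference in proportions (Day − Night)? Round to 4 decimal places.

0.0871

First, p̂₁ = 89/120 = 0.7417; p̂₂ = 316/660 = 0.4788.
The two standard errors are √(0.7417×0.2583/120) = 0.03996 and √(0.4788×0.5212/660) = 0.01944.
Because the samples are independent, SE_diff = √(0.03996² + 0.01944²) = 0.04444.
Using z* = 1.960 for 95%, ME = 1.960 × 0.04444 = 0.08710.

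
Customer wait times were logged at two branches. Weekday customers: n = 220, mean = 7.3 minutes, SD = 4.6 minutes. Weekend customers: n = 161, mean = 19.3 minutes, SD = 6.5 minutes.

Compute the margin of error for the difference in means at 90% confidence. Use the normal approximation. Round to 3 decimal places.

0.985

Standard errors of each mean: 4.6/√220 = 0.3101 and 6.5/√161 = 0.5123.
SE(x̄₁ − x̄₂) = √(0.3101² + 0.5123²) = 0.5988 for independent samples with unequal variances.
With z* = 1.645, the margin is 1.645 × 0.5988 = 0.9850.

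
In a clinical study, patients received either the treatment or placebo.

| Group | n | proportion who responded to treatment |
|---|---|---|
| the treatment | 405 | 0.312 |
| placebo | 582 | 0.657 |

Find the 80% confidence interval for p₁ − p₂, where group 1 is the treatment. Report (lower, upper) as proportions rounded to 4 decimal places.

The two standard errors are √(0.3120×0.6880/405) = 0.02302 and √(0.6570×0.3430/582) = 0.01968.
Because the samples are independent, SE_diff = √(0.02302² + 0.01968²) = 0.03029.
Using z* = 1.282 for 80%, ME = 1.282 × 0.03029 = 0.03883.
p̂₁ − p̂₂ = -0.3450; interval -0.3450 ± 0.03883 gives (-0.3838, -0.3062).

(-0.3838, -0.3062)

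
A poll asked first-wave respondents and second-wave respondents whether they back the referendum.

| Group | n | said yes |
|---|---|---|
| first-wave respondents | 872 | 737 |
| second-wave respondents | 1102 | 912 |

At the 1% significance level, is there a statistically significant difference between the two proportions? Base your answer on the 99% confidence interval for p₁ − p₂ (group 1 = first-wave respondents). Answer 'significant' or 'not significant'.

not significant

p̂₁ = 737/872 = 0.8452 and p̂₂ = 912/1102 = 0.8276.
SE₁ = √(p̂₁(1−p̂₁)/n₁) = √(0.8452·0.1548/872) = 0.01225; SE₂ = √(0.8276·0.1724/1102) = 0.01138.
Independent samples: SE of the difference = √(SE₁² + SE₂²) = √(0.0001500625 + 0.0001295044) = 0.01672.
z* for 99% confidence is 2.576, so the margin of error is 2.576 × 0.01672 = 0.04307.
Point estimate p̂₁ − p̂₂ = 0.8452 − 0.8276 = 0.0176.
0.0176 ± 0.04307 → (-0.02547, 0.06067).
The interval (-0.02547, 0.06067) contains 0, so the difference is not significant.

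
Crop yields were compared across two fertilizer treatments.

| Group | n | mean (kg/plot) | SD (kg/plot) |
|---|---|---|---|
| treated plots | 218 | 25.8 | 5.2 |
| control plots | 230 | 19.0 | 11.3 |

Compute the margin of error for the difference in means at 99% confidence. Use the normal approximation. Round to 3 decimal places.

Per-group SEs: s₁/√n₁ = 5.2/√218 = 0.3522, s₂/√n₂ = 11.3/√230 = 0.7451.
Unpooled SE of the difference: √(0.12404484 + 0.55517401) = 0.8241.
Margin of error = z* · SE = 2.576 × 0.8241 = 2.1229.

2.123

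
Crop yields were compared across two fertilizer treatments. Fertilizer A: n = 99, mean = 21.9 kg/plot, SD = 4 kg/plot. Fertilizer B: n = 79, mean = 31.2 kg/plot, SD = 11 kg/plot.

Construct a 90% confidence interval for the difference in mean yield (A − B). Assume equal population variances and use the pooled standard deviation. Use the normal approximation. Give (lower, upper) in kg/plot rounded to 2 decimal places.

s_p = √[((n₁−1)s₁² + (n₂−1)s₂²)/(n₁+n₂−2)] = √[(98·4² + 78·11²)/176] = 7.9078.
SE = 7.9078·√(1/99 + 1/79) = 1.1930.
With z* = 1.645, margin = 1.645 × 1.1930 = 1.9625.
x̄₁ − x̄₂ = 21.9 − 31.2 = -9.3000; interval -9.3000 ± 1.9625 = (-11.26, -7.34).

(-11.26, -7.34)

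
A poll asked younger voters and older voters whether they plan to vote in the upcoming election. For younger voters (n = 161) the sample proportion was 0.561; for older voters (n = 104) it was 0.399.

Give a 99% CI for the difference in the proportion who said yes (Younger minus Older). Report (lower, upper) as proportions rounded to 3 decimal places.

SE₁ = √(p̂₁(1−p̂₁)/n₁) = √(0.5610·0.4390/161) = 0.03911; SE₂ = √(0.3990·0.6010/104) = 0.04802.
Independent samples: SE of the difference = √(SE₁² + SE₂²) = √(0.0015295921 + 0.0023059204) = 0.06193.
z* for 99% confidence is 2.576, so the margin of error is 2.576 × 0.06193 = 0.15953.
Point estimate p̂₁ − p̂₂ = 0.5610 − 0.3990 = 0.1620.
0.1620 ± 0.15953 → (0.002, 0.322).

(0.002, 0.322)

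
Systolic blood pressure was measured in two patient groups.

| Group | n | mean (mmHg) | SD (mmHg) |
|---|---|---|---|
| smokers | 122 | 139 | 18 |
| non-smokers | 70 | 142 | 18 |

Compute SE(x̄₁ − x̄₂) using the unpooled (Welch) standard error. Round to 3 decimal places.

SE₁ = s₁/√n₁ = 18/√122 = 1.6296; SE₂ = 18/√70 = 2.1514.
Independent samples, unequal variances: SE_diff = √(SE₁² + SE₂²) = √(2.65559616 + 4.62852196) = 2.6989.

2.699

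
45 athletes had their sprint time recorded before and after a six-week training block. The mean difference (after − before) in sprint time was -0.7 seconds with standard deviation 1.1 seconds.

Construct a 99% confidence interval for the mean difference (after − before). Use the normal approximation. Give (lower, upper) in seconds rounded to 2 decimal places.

Paired design: SE = s_d/√n = 1.1/√45 = 0.1640.
z* = 2.576; margin of error = 2.576 × 0.1640 = 0.4225.
-0.7 ± 0.4225 → (-1.12, -0.28).

(-1.12, -0.28)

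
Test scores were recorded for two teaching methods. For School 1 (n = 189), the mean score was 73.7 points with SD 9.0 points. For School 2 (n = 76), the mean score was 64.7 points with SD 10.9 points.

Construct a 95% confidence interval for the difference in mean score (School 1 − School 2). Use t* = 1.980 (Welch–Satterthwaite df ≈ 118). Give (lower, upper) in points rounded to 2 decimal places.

Per-group SEs: s₁/√n₁ = 9.0/√189 = 0.6547, s₂/√n₂ = 10.9/√76 = 1.2503.
Unpooled SE of the difference: √(0.42863209 + 1.56325009) = 1.4113.
Margin of error = t* · SE = 1.980 × 1.4113 = 2.7944.
x̄₁ − x̄₂ = 73.7 − 64.7 = 9.0000.
CI: 9.0000 ± 2.7944 = (6.21, 11.79).

(6.21, 11.79)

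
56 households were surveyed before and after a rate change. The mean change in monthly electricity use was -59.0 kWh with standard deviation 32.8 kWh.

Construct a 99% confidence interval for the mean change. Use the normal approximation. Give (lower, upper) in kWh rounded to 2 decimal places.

Paired design: SE = s_d/√n = 32.8/√56 = 4.3831.
z* = 2.576; margin of error = 2.576 × 4.3831 = 11.2909.
-59.0 ± 11.2909 → (-70.29, -47.71).

(-70.29, -47.71)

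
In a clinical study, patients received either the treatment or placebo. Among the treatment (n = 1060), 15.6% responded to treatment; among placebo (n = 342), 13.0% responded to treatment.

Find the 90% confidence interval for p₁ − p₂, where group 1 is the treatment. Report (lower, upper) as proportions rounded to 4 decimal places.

(-0.0091, 0.0611)

SE₁ = √(p̂₁(1−p̂₁)/n₁) = √(0.1560·0.8440/1060) = 0.01115; SE₂ = √(0.1300·0.8700/342) = 0.01819.
Independent samples: SE of the difference = √(SE₁² + SE₂²) = √(0.0001243225 + 0.0003308761) = 0.02134.
z* for 90% confidence is 1.645, so the margin of error is 1.645 × 0.02134 = 0.03510.
Point estimate p̂₁ − p̂₂ = 0.1560 − 0.1300 = 0.0260.
0.0260 ± 0.03510 → (-0.0091, 0.0611).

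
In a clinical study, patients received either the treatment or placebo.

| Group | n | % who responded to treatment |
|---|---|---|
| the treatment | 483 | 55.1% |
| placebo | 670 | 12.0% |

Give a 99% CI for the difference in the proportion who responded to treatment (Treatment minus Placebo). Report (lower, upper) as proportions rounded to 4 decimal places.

(0.3643, 0.4977)

Each SE is √(p̂(1−p̂)/n): √(0.5510·0.4490/483) = 0.02263 and √(0.1200·0.8800/670) = 0.01255.
SE(p̂₁ − p̂₂) = √(SE₁² + SE₂²) = √(0.0005121169 + 0.0001575025) = 0.02588, since the two samples are independent.
At 99% confidence z* = 2.576; margin = 2.576 × 0.02588 = 0.06667.
The difference is 0.5510 − 0.1200 = 0.4310, so the interval is 0.4310 ± 0.06667 = (0.3643, 0.4977).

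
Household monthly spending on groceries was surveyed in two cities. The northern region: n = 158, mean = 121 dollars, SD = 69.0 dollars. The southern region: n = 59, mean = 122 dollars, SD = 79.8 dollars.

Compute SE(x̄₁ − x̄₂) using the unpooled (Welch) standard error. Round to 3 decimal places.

Per-group SEs: s₁/√n₁ = 69.0/√158 = 5.4893, s₂/√n₂ = 79.8/√59 = 10.3891.
Unpooled SE of the difference: √(30.13241449 + 107.93339881) = 11.7501.

11.750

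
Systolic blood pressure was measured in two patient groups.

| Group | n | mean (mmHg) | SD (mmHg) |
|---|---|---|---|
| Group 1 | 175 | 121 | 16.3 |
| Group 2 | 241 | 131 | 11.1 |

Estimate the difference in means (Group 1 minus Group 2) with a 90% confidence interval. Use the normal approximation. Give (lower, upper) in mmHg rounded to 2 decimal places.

SE₁ = s₁/√n₁ = 16.3/√175 = 1.2322; SE₂ = 11.1/√241 = 0.7150.
Independent samples, unequal variances: SE_diff = √(SE₁² + SE₂²) = √(1.51831684 + 0.511225) = 1.4246.
z* = 1.645, so margin of error = 1.645 × 1.4246 = 2.3435.
Difference in means = 121 − 131 = -10.0000.
-10.0000 ± 2.3435 → (-12.34, -7.66).

(-12.34, -7.66)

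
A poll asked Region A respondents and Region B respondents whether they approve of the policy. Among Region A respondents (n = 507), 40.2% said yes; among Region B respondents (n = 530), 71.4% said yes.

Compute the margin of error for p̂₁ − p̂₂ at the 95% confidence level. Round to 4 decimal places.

0.0575

The two standard errors are √(0.4020×0.5980/507) = 0.02178 and √(0.7140×0.2860/530) = 0.01963.
Because the samples are independent, SE_diff = √(0.02178² + 0.01963²) = 0.02932.
Using z* = 1.960 for 95%, ME = 1.960 × 0.02932 = 0.05747.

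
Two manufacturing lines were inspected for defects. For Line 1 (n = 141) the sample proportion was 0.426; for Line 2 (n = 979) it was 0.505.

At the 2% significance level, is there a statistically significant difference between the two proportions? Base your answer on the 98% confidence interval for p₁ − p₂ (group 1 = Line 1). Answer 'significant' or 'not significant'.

SE₁ = √(p̂₁(1−p̂₁)/n₁) = √(0.4260·0.5740/141) = 0.04164; SE₂ = √(0.5050·0.4950/979) = 0.01598.
Independent samples: SE of the difference = √(SE₁² + SE₂²) = √(0.0017338896 + 0.0002553604) = 0.04460.
z* for 98% confidence is 2.326, so the margin of error is 2.326 × 0.04460 = 0.10374.
Point estimate p̂₁ − p̂₂ = 0.4260 − 0.5050 = -0.0790.
-0.0790 ± 0.10374 → (-0.18274, 0.02474).
The interval (-0.18274, 0.02474) contains 0, so the difference is not significant.

not significant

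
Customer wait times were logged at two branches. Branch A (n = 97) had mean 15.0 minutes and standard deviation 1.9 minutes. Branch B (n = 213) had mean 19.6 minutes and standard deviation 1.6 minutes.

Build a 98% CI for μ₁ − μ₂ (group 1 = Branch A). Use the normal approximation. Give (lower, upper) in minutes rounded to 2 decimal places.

Standard errors of each mean: 1.9/√97 = 0.1929 and 1.6/√213 = 0.1096.
SE(x̄₁ − x̄₂) = √(0.1929² + 0.1096²) = 0.2219 for independent samples with unequal variances.
With z* = 2.326, the margin is 2.326 × 0.2219 = 0.5161.
x̄₁ − x̄₂ = 15.0 − 19.6 = -4.6000; the interval is -4.6000 ± 0.5161 = (-5.12, -4.08).

(-5.12, -4.08)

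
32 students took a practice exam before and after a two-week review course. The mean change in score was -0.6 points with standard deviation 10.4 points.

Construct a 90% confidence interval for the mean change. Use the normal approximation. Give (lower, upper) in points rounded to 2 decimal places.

(-3.62, 2.42)

Paired design: SE = s_d/√n = 10.4/√32 = 1.8385.
z* = 1.645; margin of error = 1.645 × 1.8385 = 3.0243.
-0.6 ± 3.0243 → (-3.62, 2.42).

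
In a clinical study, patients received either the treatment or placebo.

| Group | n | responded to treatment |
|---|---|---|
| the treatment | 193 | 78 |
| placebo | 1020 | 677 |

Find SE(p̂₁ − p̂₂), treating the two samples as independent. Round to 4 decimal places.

0.0383

Sample proportions: 78/193 = 0.4041, 677/1020 = 0.6637.
Each SE is √(p̂(1−p̂)/n): √(0.4041·0.5959/193) = 0.03532 and √(0.6637·0.3363/1020) = 0.01479.
SE(p̂₁ − p̂₂) = √(SE₁² + SE₂²) = √(0.0012475024 + 0.0002187441) = 0.03829, since the two samples are independent.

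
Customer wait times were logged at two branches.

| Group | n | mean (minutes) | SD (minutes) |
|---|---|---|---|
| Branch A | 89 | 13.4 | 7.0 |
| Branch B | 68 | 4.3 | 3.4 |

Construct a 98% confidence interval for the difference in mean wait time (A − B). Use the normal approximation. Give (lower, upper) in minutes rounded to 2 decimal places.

(7.13, 11.07)

SE₁ = s₁/√n₁ = 7.0/√89 = 0.7420; SE₂ = 3.4/√68 = 0.4123.
Independent samples, unequal variances: SE_diff = √(SE₁² + SE₂²) = √(0.550564 + 0.16999129) = 0.8489.
z* = 2.326, so margin of error = 2.326 × 0.8489 = 1.9745.
Difference in means = 13.4 − 4.3 = 9.1000.
9.1000 ± 1.9745 → (7.13, 11.07).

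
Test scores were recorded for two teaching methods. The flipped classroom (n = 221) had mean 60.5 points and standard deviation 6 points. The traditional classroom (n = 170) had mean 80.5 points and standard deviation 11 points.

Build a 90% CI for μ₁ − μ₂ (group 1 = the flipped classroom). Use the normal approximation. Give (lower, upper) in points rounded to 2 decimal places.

Standard errors of each mean: 6/√221 = 0.4036 and 11/√170 = 0.8437.
SE(x̄₁ − x̄₂) = √(0.4036² + 0.8437²) = 0.9353 for independent samples with unequal variances.
With z* = 1.645, the margin is 1.645 × 0.9353 = 1.5386.
x̄₁ − x̄₂ = 60.5 − 80.5 = -20.0000; the interval is -20.0000 ± 1.5386 = (-21.54, -18.46).

(-21.54, -18.46)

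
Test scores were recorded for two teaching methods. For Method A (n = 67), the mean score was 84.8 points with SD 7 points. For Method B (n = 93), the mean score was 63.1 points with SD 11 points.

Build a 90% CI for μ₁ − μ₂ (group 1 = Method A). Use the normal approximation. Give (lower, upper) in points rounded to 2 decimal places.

(19.35, 24.05)

Standard errors of each mean: 7/√67 = 0.8552 and 11/√93 = 1.1406.
SE(x̄₁ − x̄₂) = √(0.8552² + 1.1406²) = 1.4256 for independent samples with unequal variances.
With z* = 1.645, the margin is 1.645 × 1.4256 = 2.3451.
x̄₁ − x̄₂ = 84.8 − 63.1 = 21.7000; the interval is 21.7000 ± 2.3451 = (19.35, 24.05).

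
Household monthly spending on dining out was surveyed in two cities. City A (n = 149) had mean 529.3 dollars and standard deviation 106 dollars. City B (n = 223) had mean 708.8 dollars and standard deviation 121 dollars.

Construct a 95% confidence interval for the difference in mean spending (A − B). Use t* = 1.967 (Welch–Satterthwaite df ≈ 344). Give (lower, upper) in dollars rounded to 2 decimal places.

(-202.86, -156.14)

Per-group SEs: s₁/√n₁ = 106/√149 = 8.6839, s₂/√n₂ = 121/√223 = 8.1028.
Unpooled SE of the difference: √(75.41011921 + 65.65536784) = 11.8771.
Margin of error = t* · SE = 1.967 × 11.8771 = 23.3623.
x̄₁ − x̄₂ = 529.3 − 708.8 = -179.5000.
CI: -179.5000 ± 23.3623 = (-202.86, -156.14).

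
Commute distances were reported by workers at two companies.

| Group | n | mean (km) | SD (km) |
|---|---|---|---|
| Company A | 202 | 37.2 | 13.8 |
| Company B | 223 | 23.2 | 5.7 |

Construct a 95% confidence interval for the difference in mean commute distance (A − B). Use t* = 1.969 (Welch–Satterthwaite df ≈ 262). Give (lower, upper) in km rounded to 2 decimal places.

Per-group SEs: s₁/√n₁ = 13.8/√202 = 0.9710, s₂/√n₂ = 5.7/√223 = 0.3817.
Unpooled SE of the difference: √(0.942841 + 0.14569489) = 1.0433.
Margin of error = t* · SE = 1.969 × 1.0433 = 2.0543.
x̄₁ − x̄₂ = 37.2 − 23.2 = 14.0000.
CI: 14.0000 ± 2.0543 = (11.95, 16.05).

(11.95, 16.05)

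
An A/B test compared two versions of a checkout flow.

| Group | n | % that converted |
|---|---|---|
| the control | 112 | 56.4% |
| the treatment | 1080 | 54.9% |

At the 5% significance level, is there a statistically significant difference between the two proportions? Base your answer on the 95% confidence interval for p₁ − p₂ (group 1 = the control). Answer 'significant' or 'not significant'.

not significant

SE₁ = √(p̂₁(1−p̂₁)/n₁) = √(0.5640·0.4360/112) = 0.04686; SE₂ = √(0.5490·0.4510/1080) = 0.01514.
Independent samples: SE of the difference = √(SE₁² + SE₂²) = √(0.0021958596 + 0.0002292196) = 0.04925.
z* for 95% confidence is 1.960, so the margin of error is 1.960 × 0.04925 = 0.09653.
Point estimate p̂₁ − p̂₂ = 0.5640 − 0.5490 = 0.0150.
0.0150 ± 0.09653 → (-0.08153, 0.11153).
The interval (-0.08153, 0.11153) contains 0, so the difference is not significant.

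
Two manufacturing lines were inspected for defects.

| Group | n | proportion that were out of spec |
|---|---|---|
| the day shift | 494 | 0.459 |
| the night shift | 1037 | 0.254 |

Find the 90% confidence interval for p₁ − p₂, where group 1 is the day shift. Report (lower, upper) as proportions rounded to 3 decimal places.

(0.162, 0.248)

Each SE is √(p̂(1−p̂)/n): √(0.4590·0.5410/494) = 0.02242 and √(0.2540·0.7460/1037) = 0.01352.
SE(p̂₁ − p̂₂) = √(SE₁² + SE₂²) = √(0.0005026564 + 0.0001827904) = 0.02618, since the two samples are independent.
At 90% confidence z* = 1.645; margin = 1.645 × 0.02618 = 0.04307.
The difference is 0.4590 − 0.2540 = 0.2050, so the interval is 0.2050 ± 0.04307 = (0.162, 0.248).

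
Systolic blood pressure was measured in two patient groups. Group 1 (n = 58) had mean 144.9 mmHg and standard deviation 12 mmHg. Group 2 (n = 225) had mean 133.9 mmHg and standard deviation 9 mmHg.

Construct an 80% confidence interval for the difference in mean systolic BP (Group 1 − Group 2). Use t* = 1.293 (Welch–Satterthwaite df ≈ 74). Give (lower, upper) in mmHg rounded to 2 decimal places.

(8.82, 13.18)

Standard errors of each mean: 12/√58 = 1.5757 and 9/√225 = 0.6000.
SE(x̄₁ − x̄₂) = √(1.5757² + 0.6000²) = 1.6861 for independent samples with unequal variances.
With t* = 1.293, the margin is 1.293 × 1.6861 = 2.1801.
x̄₁ − x̄₂ = 144.9 − 133.9 = 11.0000; the interval is 11.0000 ± 2.1801 = (8.82, 13.18).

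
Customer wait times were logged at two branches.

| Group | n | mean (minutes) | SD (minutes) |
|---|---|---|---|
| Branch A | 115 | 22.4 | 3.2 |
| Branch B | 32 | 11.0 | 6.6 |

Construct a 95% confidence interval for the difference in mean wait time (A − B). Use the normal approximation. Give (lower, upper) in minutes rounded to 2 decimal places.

(9.04, 13.76)

Per-group SEs: s₁/√n₁ = 3.2/√115 = 0.2984, s₂/√n₂ = 6.6/√32 = 1.1667.
Unpooled SE of the difference: √(0.08904256 + 1.36118889) = 1.2043.
Margin of error = z* · SE = 1.960 × 1.2043 = 2.3604.
x̄₁ − x̄₂ = 22.4 − 11.0 = 11.4000.
CI: 11.4000 ± 2.3604 = (9.04, 13.76).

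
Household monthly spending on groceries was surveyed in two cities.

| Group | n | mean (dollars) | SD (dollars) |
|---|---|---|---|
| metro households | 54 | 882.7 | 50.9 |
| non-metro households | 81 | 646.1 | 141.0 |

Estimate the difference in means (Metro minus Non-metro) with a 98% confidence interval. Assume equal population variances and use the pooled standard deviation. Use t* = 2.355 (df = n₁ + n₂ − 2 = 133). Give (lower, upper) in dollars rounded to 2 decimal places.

s_p = √[((n₁−1)s₁² + (n₂−1)s₂²)/(n₁+n₂−2)] = √[(53·50.9² + 80·141.0²)/133] = 113.9777.
SE = 113.9777·√(1/54 + 1/81) = 20.0238.
With t* = 2.355, margin = 2.355 × 20.0238 = 47.1560.
x̄₁ − x̄₂ = 882.7 − 646.1 = 236.6000; interval 236.6000 ± 47.1560 = (189.44, 283.76).

(189.44, 283.76)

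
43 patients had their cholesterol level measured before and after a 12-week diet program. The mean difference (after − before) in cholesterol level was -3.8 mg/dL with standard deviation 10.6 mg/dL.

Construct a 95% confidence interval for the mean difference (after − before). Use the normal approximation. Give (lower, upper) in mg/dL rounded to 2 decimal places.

(-6.97, -0.63)

This is a matched-pairs design, so SE = s_d/√n = 10.6/√43 = 1.6165.
Margin = 1.960 × 1.6165 = 3.1683; the interval is -3.8 ± 3.1683 = (-6.97, -0.63).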